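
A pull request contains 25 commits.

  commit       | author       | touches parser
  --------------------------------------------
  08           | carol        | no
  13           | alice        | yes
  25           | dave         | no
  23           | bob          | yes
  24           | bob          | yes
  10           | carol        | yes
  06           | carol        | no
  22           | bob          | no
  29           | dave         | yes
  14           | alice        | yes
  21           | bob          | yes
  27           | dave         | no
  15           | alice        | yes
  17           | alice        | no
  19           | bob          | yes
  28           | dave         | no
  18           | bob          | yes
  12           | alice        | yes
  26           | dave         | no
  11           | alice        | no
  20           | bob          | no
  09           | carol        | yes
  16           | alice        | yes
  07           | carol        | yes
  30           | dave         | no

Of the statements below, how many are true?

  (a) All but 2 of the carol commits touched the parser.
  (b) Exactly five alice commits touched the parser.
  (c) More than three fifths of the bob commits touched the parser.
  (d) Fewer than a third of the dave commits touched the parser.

4

(a) carol: |A| = 5, |A ∩ B| = 3; needs |A ∖ B| = 2 — true.
(b) alice: |A| = 7, |A ∩ B| = 5; needs |A ∩ B| = 5 — true.
(c) bob: |A| = 7, |A ∩ B| = 5; needs |A ∩ B| / |A| > 3/5 — true.
(d) dave: |A| = 6, |A ∩ B| = 1; needs |A ∩ B| / |A| < 1/3 — true.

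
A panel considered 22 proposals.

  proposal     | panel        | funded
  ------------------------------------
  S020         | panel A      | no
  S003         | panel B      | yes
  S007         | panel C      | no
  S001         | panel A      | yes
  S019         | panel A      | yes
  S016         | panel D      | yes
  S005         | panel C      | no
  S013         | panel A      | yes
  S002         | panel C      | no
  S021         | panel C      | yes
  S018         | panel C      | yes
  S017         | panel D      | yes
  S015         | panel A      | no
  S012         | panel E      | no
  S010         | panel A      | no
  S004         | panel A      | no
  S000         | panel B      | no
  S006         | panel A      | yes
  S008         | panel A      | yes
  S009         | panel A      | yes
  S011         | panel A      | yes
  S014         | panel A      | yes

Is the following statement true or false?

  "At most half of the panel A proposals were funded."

The determiner here denotes the relation: |A ∩ B| ≤ |A ∖ B|.
A (the restrictor) = {S020, S001, S019, S013, S015, S010, S004, S006, S008, S009, S011, S014}, |A| = 12.
A ∩ B = {S001, S019, S013, S006, S008, S009, S011, S014}, so |A ∩ B| = 8.
A ∖ B = {S020, S015, S010, S004}, so |A ∖ B| = 4.
8 > 4, so the statement is false.

False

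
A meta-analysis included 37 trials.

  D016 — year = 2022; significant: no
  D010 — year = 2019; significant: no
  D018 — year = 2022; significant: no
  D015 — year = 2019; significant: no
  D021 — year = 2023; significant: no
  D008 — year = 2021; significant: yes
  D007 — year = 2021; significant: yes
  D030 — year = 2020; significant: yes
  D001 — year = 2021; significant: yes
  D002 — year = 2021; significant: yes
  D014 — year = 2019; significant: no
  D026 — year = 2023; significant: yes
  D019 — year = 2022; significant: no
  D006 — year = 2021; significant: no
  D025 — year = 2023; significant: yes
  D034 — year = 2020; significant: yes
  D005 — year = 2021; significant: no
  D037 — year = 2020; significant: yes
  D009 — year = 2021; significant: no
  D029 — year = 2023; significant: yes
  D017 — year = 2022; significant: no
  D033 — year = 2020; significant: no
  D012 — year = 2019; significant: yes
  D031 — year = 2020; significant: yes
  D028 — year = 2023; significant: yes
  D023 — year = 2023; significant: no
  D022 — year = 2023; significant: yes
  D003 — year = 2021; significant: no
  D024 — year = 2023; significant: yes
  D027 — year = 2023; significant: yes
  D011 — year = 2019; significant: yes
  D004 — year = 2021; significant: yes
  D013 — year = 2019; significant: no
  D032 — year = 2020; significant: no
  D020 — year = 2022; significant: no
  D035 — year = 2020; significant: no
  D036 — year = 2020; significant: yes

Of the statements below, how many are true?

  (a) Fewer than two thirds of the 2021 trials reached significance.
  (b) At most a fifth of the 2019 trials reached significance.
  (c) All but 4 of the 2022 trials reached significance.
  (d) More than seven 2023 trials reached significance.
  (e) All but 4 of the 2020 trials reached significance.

1

(a) 2021: |A| = 9, |A ∩ B| = 5; needs |A ∩ B| / |A| < 2/3 — true.
(b) 2019: |A| = 6, |A ∩ B| = 2; needs |A ∩ B| / |A| ≤ 1/5 — false.
(c) 2022: |A| = 5, |A ∩ B| = 0; needs |A ∖ B| = 4 — false.
(d) 2023: |A| = 9, |A ∩ B| = 7; needs |A ∩ B| > 7 — false.
(e) 2020: |A| = 8, |A ∩ B| = 5; needs |A ∖ B| = 4 — false.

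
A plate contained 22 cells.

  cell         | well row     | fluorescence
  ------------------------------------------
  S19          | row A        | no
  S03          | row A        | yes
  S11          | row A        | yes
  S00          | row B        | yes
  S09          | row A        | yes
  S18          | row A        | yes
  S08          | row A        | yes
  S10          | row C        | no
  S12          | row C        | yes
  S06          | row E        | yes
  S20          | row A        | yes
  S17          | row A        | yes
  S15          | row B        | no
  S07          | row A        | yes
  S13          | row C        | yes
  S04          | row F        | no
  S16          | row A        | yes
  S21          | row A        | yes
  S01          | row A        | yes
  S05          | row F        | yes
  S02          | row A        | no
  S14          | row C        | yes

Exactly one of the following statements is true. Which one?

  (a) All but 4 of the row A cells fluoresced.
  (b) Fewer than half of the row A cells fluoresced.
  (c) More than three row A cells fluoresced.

|A| = 13, |A ∩ B| = 11, |A ∖ B| = 2.
(a) requires |A ∖ B| = 4: false.
(b) requires |A ∩ B| < |A ∖ B|: false.
(c) requires |A ∩ B| > 3: true.

(c)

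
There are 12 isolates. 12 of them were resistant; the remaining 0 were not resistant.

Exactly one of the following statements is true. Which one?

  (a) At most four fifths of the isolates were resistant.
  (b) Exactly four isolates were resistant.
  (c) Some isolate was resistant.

|A| = 12, |A ∩ B| = 12, |A ∖ B| = 0.
(a) requires |A ∩ B| / |A| ≤ 4/5: false.
(b) requires |A ∩ B| = 4: false.
(c) requires A ∩ B ≠ ∅ (|A ∩ B| ≥ 1): true.

(c)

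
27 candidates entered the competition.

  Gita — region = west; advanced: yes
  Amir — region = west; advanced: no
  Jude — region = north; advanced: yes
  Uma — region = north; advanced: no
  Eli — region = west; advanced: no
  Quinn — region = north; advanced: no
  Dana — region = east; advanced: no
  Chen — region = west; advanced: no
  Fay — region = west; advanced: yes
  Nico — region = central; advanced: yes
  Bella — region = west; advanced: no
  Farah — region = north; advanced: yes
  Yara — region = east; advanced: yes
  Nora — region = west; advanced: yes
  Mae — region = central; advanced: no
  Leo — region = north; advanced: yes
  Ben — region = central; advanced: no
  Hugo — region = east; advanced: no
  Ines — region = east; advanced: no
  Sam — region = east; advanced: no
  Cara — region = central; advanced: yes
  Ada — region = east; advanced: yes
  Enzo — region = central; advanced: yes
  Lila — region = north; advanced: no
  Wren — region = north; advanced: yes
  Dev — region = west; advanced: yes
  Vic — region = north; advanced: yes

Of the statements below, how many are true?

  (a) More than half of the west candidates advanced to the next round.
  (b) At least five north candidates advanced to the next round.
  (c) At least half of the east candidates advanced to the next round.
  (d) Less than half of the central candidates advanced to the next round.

(a) west: |A| = 8, |A ∩ B| = 4; needs |A ∩ B| > |A ∖ B| — false.
(b) north: |A| = 8, |A ∩ B| = 5; needs |A ∩ B| ≥ 5 — true.
(c) east: |A| = 6, |A ∩ B| = 2; needs |A ∩ B| ≥ |A ∖ B| — false.
(d) central: |A| = 5, |A ∩ B| = 3; needs |A ∩ B| < |A ∖ B| — false.

1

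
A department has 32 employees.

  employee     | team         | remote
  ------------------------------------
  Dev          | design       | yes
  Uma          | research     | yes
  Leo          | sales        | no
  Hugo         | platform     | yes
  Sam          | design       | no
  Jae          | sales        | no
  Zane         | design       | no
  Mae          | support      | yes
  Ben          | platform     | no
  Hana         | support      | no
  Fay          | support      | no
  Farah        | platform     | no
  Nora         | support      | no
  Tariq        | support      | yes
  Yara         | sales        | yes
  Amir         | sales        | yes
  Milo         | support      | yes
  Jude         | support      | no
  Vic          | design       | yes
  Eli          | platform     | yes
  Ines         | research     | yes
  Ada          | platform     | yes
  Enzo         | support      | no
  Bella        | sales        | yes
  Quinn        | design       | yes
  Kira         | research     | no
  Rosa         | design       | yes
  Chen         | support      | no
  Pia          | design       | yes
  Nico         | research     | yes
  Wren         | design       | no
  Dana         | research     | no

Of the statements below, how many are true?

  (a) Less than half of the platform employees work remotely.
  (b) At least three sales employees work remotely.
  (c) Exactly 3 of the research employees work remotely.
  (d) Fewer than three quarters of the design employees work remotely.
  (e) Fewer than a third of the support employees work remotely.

3

(a) platform: |A| = 5, |A ∩ B| = 3; needs |A ∩ B| < |A ∖ B| — false.
(b) sales: |A| = 5, |A ∩ B| = 3; needs |A ∩ B| ≥ 3 — true.
(c) research: |A| = 5, |A ∩ B| = 3; needs |A ∩ B| = 3 — true.
(d) design: |A| = 8, |A ∩ B| = 5; needs |A ∩ B| / |A| < 3/4 — true.
(e) support: |A| = 9, |A ∩ B| = 3; needs |A ∩ B| / |A| < 1/3 — false.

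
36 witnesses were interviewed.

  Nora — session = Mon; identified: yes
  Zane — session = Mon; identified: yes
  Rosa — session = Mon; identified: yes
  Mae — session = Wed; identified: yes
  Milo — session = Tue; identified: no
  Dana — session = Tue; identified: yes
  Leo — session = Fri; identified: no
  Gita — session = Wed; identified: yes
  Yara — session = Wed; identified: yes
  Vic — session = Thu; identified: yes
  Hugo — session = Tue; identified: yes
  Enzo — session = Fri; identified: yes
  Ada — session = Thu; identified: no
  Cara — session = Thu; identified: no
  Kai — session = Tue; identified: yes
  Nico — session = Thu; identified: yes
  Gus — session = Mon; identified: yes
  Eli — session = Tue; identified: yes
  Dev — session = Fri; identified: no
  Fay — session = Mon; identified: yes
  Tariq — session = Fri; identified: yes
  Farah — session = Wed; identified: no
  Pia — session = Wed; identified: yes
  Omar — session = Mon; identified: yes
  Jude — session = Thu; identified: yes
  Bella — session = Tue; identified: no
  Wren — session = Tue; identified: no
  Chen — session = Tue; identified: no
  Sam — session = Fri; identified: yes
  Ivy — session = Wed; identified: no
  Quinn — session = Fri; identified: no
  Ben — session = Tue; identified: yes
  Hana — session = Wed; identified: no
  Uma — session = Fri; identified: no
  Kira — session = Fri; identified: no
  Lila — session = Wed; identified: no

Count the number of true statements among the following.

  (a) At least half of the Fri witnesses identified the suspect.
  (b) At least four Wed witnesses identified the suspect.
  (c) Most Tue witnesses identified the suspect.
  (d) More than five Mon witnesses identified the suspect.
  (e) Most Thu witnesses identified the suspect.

4

(a) Fri: |A| = 8, |A ∩ B| = 3; needs |A ∩ B| ≥ |A ∖ B| — false.
(b) Wed: |A| = 8, |A ∩ B| = 4; needs |A ∩ B| ≥ 4 — true.
(c) Tue: |A| = 9, |A ∩ B| = 5; needs |A ∩ B| > |A ∖ B| — true.
(d) Mon: |A| = 6, |A ∩ B| = 6; needs |A ∩ B| > 5 — true.
(e) Thu: |A| = 5, |A ∩ B| = 3; needs |A ∩ B| > |A ∖ B| — true.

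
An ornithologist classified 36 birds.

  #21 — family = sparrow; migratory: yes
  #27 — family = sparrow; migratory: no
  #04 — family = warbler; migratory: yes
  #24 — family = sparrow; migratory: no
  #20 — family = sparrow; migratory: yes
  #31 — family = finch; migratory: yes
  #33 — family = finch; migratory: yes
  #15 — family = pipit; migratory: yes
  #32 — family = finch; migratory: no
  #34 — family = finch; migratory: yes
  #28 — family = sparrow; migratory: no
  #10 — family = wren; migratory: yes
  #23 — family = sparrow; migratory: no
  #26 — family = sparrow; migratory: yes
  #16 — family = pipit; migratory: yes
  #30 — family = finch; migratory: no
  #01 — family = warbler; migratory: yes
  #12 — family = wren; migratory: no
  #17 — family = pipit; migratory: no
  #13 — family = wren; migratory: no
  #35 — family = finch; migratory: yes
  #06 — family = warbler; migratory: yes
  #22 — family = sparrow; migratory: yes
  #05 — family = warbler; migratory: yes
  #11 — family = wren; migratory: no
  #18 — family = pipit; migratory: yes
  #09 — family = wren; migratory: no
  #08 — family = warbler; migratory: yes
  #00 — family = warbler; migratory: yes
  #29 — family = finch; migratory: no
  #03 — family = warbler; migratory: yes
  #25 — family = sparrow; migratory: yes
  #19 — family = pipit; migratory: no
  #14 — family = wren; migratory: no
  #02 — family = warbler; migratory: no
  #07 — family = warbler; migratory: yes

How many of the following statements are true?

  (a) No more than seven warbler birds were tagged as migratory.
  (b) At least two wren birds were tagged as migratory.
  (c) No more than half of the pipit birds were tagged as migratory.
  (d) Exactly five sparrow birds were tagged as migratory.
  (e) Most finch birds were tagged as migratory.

2

(a) warbler: |A| = 9, |A ∩ B| = 8; needs |A ∩ B| ≤ 7 — false.
(b) wren: |A| = 6, |A ∩ B| = 1; needs |A ∩ B| ≥ 2 — false.
(c) pipit: |A| = 5, |A ∩ B| = 3; needs |A ∩ B| ≤ |A ∖ B| — false.
(d) sparrow: |A| = 9, |A ∩ B| = 5; needs |A ∩ B| = 5 — true.
(e) finch: |A| = 7, |A ∩ B| = 4; needs |A ∩ B| > |A ∖ B| — true.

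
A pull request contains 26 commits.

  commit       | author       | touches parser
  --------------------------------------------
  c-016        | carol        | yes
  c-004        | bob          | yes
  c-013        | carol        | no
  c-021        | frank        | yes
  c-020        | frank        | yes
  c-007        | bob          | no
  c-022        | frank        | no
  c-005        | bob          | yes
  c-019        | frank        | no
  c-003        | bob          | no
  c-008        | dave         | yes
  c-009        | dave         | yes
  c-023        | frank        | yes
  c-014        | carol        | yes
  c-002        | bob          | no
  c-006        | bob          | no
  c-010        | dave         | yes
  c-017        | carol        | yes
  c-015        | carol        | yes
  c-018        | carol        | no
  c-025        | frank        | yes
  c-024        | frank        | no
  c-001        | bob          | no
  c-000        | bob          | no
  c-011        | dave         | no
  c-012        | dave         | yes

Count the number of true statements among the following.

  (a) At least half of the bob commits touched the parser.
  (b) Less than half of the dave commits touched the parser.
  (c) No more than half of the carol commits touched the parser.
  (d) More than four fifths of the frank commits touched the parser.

0

(a) bob: |A| = 8, |A ∩ B| = 2; needs |A ∩ B| ≥ |A ∖ B| — false.
(b) dave: |A| = 5, |A ∩ B| = 4; needs |A ∩ B| < |A ∖ B| — false.
(c) carol: |A| = 6, |A ∩ B| = 4; needs |A ∩ B| ≤ |A ∖ B| — false.
(d) frank: |A| = 7, |A ∩ B| = 4; needs |A ∩ B| / |A| > 4/5 — false.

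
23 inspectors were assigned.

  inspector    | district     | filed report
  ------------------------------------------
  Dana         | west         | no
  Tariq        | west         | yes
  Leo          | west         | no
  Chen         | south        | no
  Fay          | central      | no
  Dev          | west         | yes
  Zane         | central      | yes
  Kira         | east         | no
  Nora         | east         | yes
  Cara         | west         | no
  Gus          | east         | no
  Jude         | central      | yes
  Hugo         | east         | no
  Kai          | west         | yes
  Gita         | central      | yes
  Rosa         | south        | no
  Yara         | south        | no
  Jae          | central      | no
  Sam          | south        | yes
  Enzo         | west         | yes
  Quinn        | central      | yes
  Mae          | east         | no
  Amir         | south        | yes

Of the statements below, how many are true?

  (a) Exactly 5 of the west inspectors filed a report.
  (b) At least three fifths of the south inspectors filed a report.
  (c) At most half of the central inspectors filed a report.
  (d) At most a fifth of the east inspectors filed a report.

(a) west: |A| = 7, |A ∩ B| = 4; needs |A ∩ B| = 5 — false.
(b) south: |A| = 5, |A ∩ B| = 2; needs |A ∩ B| / |A| ≥ 3/5 — false.
(c) central: |A| = 6, |A ∩ B| = 4; needs |A ∩ B| ≤ |A ∖ B| — false.
(d) east: |A| = 5, |A ∩ B| = 1; needs |A ∩ B| / |A| ≤ 1/5 — true.

1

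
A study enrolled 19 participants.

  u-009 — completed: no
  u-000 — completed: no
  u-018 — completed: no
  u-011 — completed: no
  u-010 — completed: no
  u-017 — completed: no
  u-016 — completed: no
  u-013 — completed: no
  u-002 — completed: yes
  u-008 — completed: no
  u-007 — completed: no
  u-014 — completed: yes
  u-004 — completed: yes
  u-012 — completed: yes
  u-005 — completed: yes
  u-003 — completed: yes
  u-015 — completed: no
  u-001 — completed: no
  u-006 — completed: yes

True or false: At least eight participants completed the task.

'At least eight participants completed the task' holds iff |A ∩ B| ≥ 8.
|A| = 19, |A ∩ B| = 7, |A ∖ B| = 12.
|A ∩ B| = 7, so the statement is false.

False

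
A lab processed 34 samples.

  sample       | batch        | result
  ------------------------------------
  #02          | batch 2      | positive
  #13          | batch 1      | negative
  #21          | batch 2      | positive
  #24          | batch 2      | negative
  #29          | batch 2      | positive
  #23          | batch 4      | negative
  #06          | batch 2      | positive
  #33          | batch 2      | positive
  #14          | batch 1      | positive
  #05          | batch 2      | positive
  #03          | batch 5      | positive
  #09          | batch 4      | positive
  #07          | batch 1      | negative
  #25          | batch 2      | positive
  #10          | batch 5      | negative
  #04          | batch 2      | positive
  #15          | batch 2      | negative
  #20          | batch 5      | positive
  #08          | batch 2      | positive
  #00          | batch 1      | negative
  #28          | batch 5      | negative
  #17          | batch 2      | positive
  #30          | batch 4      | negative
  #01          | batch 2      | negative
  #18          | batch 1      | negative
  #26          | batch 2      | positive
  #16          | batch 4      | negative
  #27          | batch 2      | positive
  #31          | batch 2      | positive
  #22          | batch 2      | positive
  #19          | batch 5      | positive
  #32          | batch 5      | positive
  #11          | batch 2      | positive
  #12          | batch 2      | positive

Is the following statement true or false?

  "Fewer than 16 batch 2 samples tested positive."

False

'Fewer than 16 batch 2 samples tested positive' holds iff |A ∩ B| < 16.
|A| = 19, |A ∩ B| = 16, |A ∖ B| = 3.
|A ∩ B| = 16, so the statement is false.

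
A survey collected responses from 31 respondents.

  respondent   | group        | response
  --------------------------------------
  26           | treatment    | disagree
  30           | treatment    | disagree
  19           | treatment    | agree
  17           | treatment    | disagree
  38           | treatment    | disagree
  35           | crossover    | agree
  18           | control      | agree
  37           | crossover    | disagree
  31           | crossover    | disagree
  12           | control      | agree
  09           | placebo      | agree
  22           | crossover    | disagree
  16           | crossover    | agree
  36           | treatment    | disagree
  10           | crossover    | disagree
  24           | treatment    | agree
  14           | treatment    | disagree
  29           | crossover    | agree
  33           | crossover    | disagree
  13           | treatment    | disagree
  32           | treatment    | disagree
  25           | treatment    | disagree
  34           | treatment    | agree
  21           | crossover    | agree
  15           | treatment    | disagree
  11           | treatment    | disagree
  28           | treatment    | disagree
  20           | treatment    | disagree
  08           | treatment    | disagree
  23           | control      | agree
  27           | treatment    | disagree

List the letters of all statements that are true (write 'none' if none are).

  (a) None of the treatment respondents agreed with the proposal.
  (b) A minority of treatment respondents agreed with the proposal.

(b)

|A| = 18, |A ∩ B| = 3, |A ∖ B| = 15.
(a) A ∩ B = ∅ (|A ∩ B| = 0): fails.
(b) |A ∩ B| < |A ∖ B|: holds.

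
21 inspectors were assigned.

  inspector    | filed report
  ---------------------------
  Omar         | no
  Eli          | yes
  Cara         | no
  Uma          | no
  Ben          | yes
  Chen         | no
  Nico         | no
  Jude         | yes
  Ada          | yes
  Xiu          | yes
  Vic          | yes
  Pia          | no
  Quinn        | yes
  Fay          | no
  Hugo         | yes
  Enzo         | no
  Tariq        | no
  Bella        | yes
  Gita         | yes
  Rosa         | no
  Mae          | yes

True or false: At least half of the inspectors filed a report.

The determiner here denotes the relation: |A ∩ B| ≥ |A ∖ B|.
|A| = 21, |A ∩ B| = 11, |A ∖ B| = 10.
11 > 10, so the statement is true.

True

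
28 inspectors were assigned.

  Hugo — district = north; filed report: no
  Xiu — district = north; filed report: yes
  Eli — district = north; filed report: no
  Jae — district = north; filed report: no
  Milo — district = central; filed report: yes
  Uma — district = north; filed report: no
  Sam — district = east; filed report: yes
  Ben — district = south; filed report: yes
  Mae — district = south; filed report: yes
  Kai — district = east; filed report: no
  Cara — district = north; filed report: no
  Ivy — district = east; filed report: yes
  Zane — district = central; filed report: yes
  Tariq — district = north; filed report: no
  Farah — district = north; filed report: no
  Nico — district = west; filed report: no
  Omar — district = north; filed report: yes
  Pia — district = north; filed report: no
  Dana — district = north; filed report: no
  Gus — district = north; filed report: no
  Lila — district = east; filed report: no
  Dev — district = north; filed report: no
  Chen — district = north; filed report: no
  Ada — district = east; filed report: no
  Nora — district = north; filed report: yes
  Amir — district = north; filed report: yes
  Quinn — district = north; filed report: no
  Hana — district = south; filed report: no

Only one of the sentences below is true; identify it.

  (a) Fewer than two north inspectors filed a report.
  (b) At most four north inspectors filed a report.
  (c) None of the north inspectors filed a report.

|A| = 17, |A ∩ B| = 4, |A ∖ B| = 13.
(a) requires |A ∩ B| < 2: false.
(b) requires |A ∩ B| ≤ 4: true.
(c) requires A ∩ B = ∅ (|A ∩ B| = 0): false.

(b)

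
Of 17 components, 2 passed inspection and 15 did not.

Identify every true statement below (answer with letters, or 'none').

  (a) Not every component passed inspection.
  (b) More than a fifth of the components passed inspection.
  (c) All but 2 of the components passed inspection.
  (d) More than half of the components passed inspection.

(a)

|A| = 17, |A ∩ B| = 2, |A ∖ B| = 15.
(a) A ⊄ B (|A ∖ B| ≥ 1): holds.
(b) |A ∩ B| / |A| > 1/5: fails.
(c) |A ∖ B| = 2: fails.
(d) |A ∩ B| > |A ∖ B|: fails.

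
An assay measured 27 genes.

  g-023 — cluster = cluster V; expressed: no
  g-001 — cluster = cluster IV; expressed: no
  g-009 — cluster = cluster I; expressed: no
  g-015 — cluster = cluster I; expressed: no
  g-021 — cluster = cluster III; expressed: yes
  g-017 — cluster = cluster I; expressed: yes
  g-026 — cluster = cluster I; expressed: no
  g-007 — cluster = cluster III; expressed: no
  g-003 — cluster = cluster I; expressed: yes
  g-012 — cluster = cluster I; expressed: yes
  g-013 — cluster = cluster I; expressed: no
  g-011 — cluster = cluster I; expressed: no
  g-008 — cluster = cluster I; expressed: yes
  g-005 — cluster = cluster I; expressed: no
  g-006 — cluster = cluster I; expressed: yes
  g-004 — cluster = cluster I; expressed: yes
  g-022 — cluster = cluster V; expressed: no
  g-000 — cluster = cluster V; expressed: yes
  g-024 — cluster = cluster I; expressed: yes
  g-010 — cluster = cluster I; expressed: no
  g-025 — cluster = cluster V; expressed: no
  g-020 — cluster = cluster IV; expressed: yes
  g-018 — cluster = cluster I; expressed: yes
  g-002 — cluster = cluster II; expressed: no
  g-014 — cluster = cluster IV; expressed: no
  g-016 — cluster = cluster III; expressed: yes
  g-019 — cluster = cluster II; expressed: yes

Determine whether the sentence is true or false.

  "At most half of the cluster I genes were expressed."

False

Truth condition: |A ∩ B| ≤ |A ∖ B|.
|A| = 15, |A ∩ B| = 8, |A ∖ B| = 7.
8 > 7, so the statement is false.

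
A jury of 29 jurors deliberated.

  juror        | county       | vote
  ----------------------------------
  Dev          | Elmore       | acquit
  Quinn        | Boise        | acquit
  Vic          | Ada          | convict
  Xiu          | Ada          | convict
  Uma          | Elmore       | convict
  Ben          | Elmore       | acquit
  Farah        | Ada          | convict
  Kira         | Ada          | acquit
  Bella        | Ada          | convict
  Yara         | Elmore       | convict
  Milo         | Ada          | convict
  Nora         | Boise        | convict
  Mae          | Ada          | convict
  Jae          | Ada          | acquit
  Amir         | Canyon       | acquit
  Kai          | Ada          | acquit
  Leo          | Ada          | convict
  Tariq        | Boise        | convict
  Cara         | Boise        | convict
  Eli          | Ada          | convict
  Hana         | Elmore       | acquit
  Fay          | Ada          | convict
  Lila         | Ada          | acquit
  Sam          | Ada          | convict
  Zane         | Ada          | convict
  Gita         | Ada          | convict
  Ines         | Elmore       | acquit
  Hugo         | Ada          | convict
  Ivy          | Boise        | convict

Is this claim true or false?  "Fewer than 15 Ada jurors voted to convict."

Truth condition: |A ∩ B| < 15.
|A| = 17, |A ∩ B| = 13, |A ∖ B| = 4.
|A ∩ B| = 13, so the statement is true.

True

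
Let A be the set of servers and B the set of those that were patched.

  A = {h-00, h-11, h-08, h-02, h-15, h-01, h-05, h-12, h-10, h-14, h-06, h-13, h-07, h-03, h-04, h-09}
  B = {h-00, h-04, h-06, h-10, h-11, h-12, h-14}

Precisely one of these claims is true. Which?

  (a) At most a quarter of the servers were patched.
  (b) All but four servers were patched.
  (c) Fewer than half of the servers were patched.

(c)

|A| = 16, |A ∩ B| = 7, |A ∖ B| = 9.
(a) requires |A ∩ B| / |A| ≤ 1/4: false.
(b) requires |A ∖ B| = 4: false.
(c) requires |A ∩ B| < |A ∖ B|: true.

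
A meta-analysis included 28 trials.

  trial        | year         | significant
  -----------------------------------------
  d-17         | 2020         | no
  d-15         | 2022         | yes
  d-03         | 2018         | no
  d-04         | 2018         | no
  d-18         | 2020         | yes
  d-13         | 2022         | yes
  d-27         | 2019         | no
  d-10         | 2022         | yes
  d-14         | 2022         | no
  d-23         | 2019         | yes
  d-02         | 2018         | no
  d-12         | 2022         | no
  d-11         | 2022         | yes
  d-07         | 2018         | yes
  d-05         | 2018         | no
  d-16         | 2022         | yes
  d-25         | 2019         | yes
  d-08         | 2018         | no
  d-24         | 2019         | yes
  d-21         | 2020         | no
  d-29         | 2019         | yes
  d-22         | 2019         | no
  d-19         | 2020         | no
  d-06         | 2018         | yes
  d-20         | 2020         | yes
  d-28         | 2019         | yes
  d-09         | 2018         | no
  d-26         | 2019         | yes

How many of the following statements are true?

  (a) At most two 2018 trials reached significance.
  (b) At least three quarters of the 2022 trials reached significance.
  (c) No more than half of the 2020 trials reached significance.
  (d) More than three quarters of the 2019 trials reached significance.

(a) 2018: |A| = 8, |A ∩ B| = 2; needs |A ∩ B| ≤ 2 — true.
(b) 2022: |A| = 7, |A ∩ B| = 5; needs |A ∩ B| / |A| ≥ 3/4 — false.
(c) 2020: |A| = 5, |A ∩ B| = 2; needs |A ∩ B| ≤ |A ∖ B| — true.
(d) 2019: |A| = 8, |A ∩ B| = 6; needs |A ∩ B| / |A| > 3/4 — false.

2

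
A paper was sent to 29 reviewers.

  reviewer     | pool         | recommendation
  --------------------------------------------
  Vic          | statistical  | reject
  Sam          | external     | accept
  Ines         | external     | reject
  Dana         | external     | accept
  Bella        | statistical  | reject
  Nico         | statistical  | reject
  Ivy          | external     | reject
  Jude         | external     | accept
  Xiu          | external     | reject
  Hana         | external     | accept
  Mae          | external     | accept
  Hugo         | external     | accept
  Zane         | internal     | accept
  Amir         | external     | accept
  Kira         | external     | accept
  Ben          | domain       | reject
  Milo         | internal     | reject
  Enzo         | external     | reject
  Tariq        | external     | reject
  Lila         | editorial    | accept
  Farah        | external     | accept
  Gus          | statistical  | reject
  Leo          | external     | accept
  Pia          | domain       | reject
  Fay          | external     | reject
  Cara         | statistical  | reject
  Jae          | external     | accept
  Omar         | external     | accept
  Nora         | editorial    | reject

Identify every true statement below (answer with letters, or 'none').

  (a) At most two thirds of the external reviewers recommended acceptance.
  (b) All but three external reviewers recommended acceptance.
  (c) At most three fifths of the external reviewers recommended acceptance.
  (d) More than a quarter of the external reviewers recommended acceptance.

(a), (d)

|A| = 18, |A ∩ B| = 12, |A ∖ B| = 6.
(a) |A ∩ B| / |A| ≤ 2/3: holds.
(b) |A ∖ B| = 3: fails.
(c) |A ∩ B| / |A| ≤ 3/5: fails.
(d) |A ∩ B| / |A| > 1/4: holds.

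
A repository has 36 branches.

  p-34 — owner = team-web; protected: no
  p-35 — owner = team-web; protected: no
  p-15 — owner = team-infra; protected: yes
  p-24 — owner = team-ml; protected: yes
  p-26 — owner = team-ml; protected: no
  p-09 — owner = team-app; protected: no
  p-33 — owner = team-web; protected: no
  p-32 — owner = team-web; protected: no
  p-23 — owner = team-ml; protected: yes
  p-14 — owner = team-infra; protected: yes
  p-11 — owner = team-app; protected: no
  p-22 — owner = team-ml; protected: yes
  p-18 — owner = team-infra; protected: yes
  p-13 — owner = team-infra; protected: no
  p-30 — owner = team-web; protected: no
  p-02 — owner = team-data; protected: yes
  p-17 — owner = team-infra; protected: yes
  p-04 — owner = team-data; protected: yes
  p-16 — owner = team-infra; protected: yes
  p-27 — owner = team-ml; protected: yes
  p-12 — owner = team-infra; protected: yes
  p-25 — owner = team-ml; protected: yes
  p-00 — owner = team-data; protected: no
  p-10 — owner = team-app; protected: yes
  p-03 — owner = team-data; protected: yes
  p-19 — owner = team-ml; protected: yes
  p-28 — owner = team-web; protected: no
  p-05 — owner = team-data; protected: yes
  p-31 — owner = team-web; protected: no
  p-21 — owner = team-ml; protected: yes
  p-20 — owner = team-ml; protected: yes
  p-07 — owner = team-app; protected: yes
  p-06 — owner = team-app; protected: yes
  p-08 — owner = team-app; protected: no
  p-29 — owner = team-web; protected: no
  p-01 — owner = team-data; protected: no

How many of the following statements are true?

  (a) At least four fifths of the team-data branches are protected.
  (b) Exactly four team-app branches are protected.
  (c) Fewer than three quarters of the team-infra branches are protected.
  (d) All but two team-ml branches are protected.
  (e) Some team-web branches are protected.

0

(a) team-data: |A| = 6, |A ∩ B| = 4; needs |A ∩ B| / |A| ≥ 4/5 — false.
(b) team-app: |A| = 6, |A ∩ B| = 3; needs |A ∩ B| = 4 — false.
(c) team-infra: |A| = 7, |A ∩ B| = 6; needs |A ∩ B| / |A| < 3/4 — false.
(d) team-ml: |A| = 9, |A ∩ B| = 8; needs |A ∖ B| = 2 — false.
(e) team-web: |A| = 8, |A ∩ B| = 0; needs A ∩ B ≠ ∅ (|A ∩ B| ≥ 1) — false.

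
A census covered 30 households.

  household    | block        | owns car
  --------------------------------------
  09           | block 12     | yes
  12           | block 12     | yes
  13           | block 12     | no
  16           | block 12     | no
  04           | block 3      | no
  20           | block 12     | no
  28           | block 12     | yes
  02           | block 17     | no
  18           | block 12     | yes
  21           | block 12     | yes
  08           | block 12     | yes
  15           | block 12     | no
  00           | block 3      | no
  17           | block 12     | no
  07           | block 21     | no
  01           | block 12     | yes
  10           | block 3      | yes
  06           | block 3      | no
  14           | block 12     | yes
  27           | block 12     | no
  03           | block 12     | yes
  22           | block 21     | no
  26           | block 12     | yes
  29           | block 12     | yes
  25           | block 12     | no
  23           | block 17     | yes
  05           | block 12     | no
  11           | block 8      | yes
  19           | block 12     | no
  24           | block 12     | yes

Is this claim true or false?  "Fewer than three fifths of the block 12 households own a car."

True

Truth condition: |A ∩ B| / |A| < 3/5.
|A| = 21, |A ∩ B| = 12, |A ∖ B| = 9.
|A ∩ B|/|A| = 12/21, so the statement is true.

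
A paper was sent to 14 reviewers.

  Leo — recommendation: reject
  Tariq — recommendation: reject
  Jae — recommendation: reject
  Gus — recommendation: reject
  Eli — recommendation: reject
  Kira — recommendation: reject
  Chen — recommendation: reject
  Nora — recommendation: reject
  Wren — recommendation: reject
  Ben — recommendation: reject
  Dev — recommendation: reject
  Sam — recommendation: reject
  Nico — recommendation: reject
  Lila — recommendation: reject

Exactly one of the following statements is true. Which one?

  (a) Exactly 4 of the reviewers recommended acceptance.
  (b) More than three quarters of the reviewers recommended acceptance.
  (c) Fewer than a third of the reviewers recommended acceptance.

|A| = 14, |A ∩ B| = 0, |A ∖ B| = 14.
(a) requires |A ∩ B| = 4: false.
(b) requires |A ∩ B| / |A| > 3/4: false.
(c) requires |A ∩ B| / |A| < 1/3: true.

(c)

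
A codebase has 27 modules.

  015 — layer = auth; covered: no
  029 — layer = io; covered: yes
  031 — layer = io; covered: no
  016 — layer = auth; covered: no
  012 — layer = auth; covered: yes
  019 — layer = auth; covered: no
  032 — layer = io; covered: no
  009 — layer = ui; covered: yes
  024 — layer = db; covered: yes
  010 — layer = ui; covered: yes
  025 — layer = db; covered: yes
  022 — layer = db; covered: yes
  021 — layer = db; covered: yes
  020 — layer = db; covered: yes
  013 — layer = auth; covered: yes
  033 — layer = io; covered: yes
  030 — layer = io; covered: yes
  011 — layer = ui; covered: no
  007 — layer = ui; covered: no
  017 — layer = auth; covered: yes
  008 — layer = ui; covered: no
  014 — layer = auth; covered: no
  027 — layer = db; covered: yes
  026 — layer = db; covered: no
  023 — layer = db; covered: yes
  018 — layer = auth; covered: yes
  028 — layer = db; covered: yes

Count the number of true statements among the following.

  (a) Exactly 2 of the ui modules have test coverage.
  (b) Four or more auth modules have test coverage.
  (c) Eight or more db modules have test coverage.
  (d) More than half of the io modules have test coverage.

(a) ui: |A| = 5, |A ∩ B| = 2; needs |A ∩ B| = 2 — true.
(b) auth: |A| = 8, |A ∩ B| = 4; needs |A ∩ B| ≥ 4 — true.
(c) db: |A| = 9, |A ∩ B| = 8; needs |A ∩ B| ≥ 8 — true.
(d) io: |A| = 5, |A ∩ B| = 3; needs |A ∩ B| > |A ∖ B| — true.

4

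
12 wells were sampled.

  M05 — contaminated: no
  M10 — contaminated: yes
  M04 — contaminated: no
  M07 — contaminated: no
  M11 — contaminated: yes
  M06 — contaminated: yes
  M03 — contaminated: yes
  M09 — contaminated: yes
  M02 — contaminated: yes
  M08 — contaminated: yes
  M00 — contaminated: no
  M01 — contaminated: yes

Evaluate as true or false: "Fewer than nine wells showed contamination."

True

The determiner here denotes the relation: |A ∩ B| < 9.
A (the restrictor) = {M05, M10, M04, M07, M11, M06, M03, M09, M02, M08, M00, M01}, |A| = 12.
A ∩ B = {M10, M11, M06, M03, M09, M02, M08, M01}, so |A ∩ B| = 8.
|A ∩ B| = 8, so the statement is true.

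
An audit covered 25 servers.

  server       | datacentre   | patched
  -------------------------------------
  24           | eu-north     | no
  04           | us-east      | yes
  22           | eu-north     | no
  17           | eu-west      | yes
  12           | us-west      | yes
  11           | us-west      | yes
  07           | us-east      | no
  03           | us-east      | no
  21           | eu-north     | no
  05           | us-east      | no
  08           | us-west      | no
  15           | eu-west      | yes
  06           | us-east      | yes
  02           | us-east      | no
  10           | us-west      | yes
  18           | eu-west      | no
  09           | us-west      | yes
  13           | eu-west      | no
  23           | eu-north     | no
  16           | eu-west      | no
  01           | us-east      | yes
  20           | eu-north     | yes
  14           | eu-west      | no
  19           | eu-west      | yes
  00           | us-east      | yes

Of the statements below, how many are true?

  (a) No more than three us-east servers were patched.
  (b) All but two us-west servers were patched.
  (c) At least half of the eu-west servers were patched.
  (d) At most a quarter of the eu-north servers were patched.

(a) us-east: |A| = 8, |A ∩ B| = 4; needs |A ∩ B| ≤ 3 — false.
(b) us-west: |A| = 5, |A ∩ B| = 4; needs |A ∖ B| = 2 — false.
(c) eu-west: |A| = 7, |A ∩ B| = 3; needs |A ∩ B| ≥ |A ∖ B| — false.
(d) eu-north: |A| = 5, |A ∩ B| = 1; needs |A ∩ B| / |A| ≤ 1/4 — true.

1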